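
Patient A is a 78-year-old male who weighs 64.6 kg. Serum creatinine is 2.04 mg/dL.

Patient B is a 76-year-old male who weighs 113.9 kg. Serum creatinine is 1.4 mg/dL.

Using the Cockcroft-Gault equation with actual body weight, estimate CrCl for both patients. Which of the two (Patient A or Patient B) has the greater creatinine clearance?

Patient B

Patient A: CrCl = (140 − 78) × 64.6 / (72 × 2.04) = 4005.2 / 146.88 ≈ 27.3 mL/min
Patient B: CrCl = (140 − 76) × 113.9 / (72 × 1.4) = 7289.6 / 100.80 ≈ 72.3 mL/min
27.3 vs 72.3 mL/min → Patient B is higher.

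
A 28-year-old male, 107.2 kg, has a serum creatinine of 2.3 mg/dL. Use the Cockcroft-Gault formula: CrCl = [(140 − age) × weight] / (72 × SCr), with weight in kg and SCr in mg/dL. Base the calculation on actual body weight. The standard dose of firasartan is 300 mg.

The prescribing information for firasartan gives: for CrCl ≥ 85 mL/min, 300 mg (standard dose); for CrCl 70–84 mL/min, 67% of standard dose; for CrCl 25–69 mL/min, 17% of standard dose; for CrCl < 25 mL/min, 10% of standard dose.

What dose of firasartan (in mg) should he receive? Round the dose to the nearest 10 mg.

200 mg

CrCl = (140 − 28) × 107.2 / (72 × 2.3) = 12006.4 / 165.60 ≈ 72.5 mL/min
CrCl ≈ 73 mL/min → bracket 70–84 mL/min.
67% of 300 mg = 201 mg → 200 mg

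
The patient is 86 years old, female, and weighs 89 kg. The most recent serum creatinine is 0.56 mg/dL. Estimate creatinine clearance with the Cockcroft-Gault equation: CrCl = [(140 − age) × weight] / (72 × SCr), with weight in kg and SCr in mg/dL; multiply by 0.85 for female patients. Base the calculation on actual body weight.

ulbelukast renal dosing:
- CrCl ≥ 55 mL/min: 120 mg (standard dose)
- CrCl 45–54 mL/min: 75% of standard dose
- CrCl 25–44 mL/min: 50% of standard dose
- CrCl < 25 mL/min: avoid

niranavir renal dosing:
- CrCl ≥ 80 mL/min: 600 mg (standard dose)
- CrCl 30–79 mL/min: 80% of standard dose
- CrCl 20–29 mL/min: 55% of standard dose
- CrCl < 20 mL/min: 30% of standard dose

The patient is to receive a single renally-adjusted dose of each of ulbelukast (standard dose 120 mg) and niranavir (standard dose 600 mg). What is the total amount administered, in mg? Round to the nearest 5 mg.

720 mg

CrCl = (140 − 86) × 89 / (72 × 0.56) × 0.85 = 4806.0 / 40.32 × 0.85 ≈ 101.3 mL/min
CrCl ≈ 101 mL/min.
ulbelukast: ≥ 55 mL/min → 100% of 120 mg = 120 mg.
niranavir: ≥ 80 mL/min → 100% of 600 mg = 600 mg.
Total = 120 + 600 = 720 mg.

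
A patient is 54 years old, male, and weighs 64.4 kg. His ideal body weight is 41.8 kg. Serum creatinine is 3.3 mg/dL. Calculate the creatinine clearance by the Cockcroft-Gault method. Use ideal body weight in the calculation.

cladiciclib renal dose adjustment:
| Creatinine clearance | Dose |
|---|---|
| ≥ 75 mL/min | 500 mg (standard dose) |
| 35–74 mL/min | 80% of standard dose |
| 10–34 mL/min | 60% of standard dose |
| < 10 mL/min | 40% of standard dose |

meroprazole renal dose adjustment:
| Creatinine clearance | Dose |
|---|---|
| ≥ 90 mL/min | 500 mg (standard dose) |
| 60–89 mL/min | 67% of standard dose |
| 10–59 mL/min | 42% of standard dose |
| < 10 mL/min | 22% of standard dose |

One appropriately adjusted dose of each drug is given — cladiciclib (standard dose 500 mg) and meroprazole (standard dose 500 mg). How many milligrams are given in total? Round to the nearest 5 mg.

CrCl = (140 − 54) × 41.8 / (72 × 3.3) = 3594.8 / 237.60 ≈ 15.1 mL/min
CrCl ≈ 15 mL/min.
cladiciclib: 10–34 mL/min → 60% of 500 mg = 300 mg.
meroprazole: 10–59 mL/min → 42% of 500 mg = 210 mg.
Total = 300 + 210 = 510 mg.

510 mg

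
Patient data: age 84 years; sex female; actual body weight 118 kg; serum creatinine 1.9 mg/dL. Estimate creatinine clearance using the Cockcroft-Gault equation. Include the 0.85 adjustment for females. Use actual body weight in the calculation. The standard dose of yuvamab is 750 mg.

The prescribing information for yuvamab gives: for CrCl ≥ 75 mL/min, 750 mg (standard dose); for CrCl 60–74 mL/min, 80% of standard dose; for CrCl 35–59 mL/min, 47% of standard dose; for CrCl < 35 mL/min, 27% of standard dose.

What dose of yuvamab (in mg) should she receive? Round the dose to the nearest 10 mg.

CrCl = (140 − 84) × 118 / (72 × 1.9) × 0.85 = 6608.0 / 136.80 × 0.85 ≈ 41.1 mL/min
CrCl ≈ 41 mL/min → bracket 35–59 mL/min.
47% of 750 mg = 352.5 mg → 350 mg

350 mg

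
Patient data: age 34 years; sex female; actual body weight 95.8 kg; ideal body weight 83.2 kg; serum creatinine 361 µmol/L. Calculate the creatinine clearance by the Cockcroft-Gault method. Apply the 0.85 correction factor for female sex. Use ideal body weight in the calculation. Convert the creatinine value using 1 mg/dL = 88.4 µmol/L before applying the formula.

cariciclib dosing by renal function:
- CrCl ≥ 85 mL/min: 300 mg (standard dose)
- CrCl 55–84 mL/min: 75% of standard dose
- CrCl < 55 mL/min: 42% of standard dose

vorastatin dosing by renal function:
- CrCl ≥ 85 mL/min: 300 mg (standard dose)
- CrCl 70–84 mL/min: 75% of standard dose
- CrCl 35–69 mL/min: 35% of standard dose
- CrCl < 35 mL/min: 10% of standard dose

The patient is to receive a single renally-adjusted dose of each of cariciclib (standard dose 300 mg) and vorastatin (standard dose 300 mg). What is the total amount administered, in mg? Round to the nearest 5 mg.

SCr = 361 / 88.4 = 4.084 mg/dL
CrCl = (140 − 34) × 83.2 / (72 × 4.084) × 0.85 = 8819.2 / 294.05 × 0.85 ≈ 25.5 mL/min
CrCl ≈ 25 mL/min.
cariciclib: < 55 mL/min → 42% of 300 mg = 126 mg.
vorastatin: < 35 mL/min → 10% of 300 mg = 30 mg.
Total = 126 + 30 = 156 mg.

155 mg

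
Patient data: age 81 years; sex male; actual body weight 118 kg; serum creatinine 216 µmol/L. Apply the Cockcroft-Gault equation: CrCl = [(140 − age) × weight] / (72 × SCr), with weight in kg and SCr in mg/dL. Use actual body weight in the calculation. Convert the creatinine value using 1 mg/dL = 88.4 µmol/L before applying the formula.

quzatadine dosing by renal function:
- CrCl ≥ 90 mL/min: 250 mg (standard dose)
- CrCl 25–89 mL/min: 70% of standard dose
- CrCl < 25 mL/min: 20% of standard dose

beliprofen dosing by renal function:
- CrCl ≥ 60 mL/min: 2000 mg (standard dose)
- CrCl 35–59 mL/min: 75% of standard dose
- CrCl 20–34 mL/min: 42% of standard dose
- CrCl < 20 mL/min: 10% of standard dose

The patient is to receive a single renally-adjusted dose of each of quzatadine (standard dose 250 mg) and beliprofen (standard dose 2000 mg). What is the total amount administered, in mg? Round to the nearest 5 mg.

SCr = 216 / 88.4 = 2.443 mg/dL
CrCl = (140 − 81) × 118 / (72 × 2.443) = 6962.0 / 175.90 ≈ 39.6 mL/min
CrCl ≈ 40 mL/min.
quzatadine: 25–89 mL/min → 70% of 250 mg = 175 mg.
beliprofen: 35–59 mL/min → 75% of 2000 mg = 1500 mg.
Total = 175 + 1500 = 1675 mg.

1675 mg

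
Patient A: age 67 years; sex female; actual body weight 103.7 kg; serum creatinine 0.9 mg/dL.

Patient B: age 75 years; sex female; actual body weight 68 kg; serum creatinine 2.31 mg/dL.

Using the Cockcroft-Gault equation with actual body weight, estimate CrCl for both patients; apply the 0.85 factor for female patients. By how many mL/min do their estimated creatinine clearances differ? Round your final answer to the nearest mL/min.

Patient A: CrCl = (140 − 67) × 103.7 / (72 × 0.9) × 0.85 = 7570.1 / 64.80 × 0.85 ≈ 99.3 mL/min
Patient B: CrCl = (140 − 75) × 68 / (72 × 2.31) × 0.85 = 4420.0 / 166.32 × 0.85 ≈ 22.6 mL/min
|99.3 − 22.6| = 76.7 mL/min

77 mL/min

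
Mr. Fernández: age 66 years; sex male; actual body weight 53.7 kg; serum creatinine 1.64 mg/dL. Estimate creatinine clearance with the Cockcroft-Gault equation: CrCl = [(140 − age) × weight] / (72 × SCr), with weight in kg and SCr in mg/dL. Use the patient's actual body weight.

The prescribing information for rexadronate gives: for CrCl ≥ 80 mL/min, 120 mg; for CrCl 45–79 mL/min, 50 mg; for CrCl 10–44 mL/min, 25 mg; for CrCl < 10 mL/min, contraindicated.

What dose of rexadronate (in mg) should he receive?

CrCl = (140 − 66) × 53.7 / (72 × 1.64) = 3973.8 / 118.08 ≈ 33.7 mL/min
CrCl ≈ 34 mL/min → bracket 10–44 mL/min.
Dose for this bracket: 25 mg.

25 mg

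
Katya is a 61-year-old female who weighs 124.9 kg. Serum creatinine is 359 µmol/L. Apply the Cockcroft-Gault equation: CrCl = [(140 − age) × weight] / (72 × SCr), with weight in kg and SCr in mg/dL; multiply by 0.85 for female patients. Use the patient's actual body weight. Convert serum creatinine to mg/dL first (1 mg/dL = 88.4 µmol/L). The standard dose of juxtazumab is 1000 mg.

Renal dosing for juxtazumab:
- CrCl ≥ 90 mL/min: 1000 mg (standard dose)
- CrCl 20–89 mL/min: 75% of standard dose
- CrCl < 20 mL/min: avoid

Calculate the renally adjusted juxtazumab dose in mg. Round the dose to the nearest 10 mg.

750 mg

SCr = 359 / 88.4 = 4.061 mg/dL
CrCl = (140 − 61) × 124.9 / (72 × 4.061) × 0.85 = 9867.1 / 292.39 × 0.85 ≈ 28.7 mL/min
CrCl ≈ 29 mL/min → bracket 20–89 mL/min.
75% of 1000 mg = 750 mg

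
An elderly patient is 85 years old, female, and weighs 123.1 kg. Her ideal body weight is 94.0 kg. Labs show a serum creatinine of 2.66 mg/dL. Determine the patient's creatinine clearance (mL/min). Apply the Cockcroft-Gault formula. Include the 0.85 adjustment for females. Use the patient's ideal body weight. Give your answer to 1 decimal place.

22.9 mL/min

CrCl = (140 − 85) × 94 / (72 × 2.66) × 0.85 = 5170.0 / 191.52 × 0.85 ≈ 22.9 mL/min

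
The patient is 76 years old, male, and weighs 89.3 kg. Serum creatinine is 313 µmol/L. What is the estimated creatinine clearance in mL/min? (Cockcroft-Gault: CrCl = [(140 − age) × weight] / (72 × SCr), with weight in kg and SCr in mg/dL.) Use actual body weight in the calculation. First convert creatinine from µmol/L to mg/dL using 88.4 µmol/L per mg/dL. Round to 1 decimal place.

22.4 mL/min

SCr = 313 / 88.4 = 3.541 mg/dL
CrCl = (140 − 76) × 89.3 / (72 × 3.541) = 5715.2 / 254.95 ≈ 22.4 mL/min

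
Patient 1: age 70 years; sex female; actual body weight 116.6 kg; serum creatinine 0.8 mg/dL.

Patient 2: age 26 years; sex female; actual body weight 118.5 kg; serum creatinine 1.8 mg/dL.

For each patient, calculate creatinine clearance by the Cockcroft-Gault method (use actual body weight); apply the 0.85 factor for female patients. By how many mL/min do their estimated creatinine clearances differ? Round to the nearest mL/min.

Patient 1: CrCl = (140 − 70) × 116.6 / (72 × 0.8) × 0.85 = 8162.0 / 57.60 × 0.85 ≈ 120.4 mL/min
Patient 2: CrCl = (140 − 26) × 118.5 / (72 × 1.8) × 0.85 = 13509.0 / 129.60 × 0.85 ≈ 88.6 mL/min
|120.4 − 88.6| = 31.8 mL/min

32 mL/min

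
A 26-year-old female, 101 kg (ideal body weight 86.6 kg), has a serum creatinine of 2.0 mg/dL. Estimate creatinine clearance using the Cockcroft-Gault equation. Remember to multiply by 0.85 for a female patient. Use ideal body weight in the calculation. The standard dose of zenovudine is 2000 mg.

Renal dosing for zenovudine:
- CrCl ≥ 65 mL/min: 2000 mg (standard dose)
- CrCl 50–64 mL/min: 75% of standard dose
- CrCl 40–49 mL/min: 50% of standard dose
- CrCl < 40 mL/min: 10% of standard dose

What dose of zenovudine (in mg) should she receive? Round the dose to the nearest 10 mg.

1500 mg

CrCl = (140 − 26) × 86.6 / (72 × 2) × 0.85 = 9872.4 / 144.00 × 0.85 ≈ 58.3 mL/min
CrCl ≈ 58 mL/min → bracket 50–64 mL/min.
75% of 2000 mg = 1500 mg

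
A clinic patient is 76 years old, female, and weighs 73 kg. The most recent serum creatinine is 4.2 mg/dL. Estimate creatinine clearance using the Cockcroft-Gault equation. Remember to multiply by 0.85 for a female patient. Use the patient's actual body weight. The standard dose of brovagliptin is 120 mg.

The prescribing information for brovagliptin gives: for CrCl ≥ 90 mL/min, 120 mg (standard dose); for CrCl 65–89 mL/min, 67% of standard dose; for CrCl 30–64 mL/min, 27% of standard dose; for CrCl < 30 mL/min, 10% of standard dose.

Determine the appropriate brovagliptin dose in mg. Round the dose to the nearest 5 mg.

10 mg

CrCl = (140 − 76) × 73 / (72 × 4.2) × 0.85 = 4672.0 / 302.40 × 0.85 ≈ 13.1 mL/min
CrCl ≈ 13 mL/min → bracket < 30 mL/min.
10% of 120 mg = 12 mg → 10 mg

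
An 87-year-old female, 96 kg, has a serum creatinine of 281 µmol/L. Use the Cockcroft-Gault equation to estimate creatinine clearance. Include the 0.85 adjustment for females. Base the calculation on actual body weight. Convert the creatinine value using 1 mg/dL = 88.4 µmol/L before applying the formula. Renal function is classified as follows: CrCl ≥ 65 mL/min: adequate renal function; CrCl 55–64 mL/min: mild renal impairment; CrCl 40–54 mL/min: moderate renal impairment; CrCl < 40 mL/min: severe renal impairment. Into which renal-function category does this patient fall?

SCr = 281 / 88.4 = 3.179 mg/dL
CrCl = (140 − 87) × 96 / (72 × 3.179) × 0.85 = 5088.0 / 228.89 × 0.85 ≈ 18.9 mL/min
19 mL/min falls in the 'severe renal impairment' range.

severe renal impairment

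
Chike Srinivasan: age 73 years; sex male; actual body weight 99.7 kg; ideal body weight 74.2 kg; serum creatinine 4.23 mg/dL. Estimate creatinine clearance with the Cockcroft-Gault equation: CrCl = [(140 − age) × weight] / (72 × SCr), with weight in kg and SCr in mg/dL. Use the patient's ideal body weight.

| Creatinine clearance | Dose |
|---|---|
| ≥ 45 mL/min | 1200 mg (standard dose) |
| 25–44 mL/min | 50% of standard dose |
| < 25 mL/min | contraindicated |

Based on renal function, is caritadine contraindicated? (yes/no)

CrCl = (140 − 73) × 74.2 / (72 × 4.23) = 4971.4 / 304.56 ≈ 16.3 mL/min
CrCl ≈ 16 mL/min, which is < 25 mL/min.

yes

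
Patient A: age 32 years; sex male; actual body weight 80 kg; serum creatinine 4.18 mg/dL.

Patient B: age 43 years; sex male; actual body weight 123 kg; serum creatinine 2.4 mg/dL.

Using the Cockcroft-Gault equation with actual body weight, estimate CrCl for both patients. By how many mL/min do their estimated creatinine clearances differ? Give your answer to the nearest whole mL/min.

Patient A: CrCl = (140 − 32) × 80 / (72 × 4.18) = 8640.0 / 300.96 ≈ 28.7 mL/min
Patient B: CrCl = (140 − 43) × 123 / (72 × 2.4) = 11931.0 / 172.80 ≈ 69.0 mL/min
|28.7 − 69.0| = 40.3 mL/min

40 mL/min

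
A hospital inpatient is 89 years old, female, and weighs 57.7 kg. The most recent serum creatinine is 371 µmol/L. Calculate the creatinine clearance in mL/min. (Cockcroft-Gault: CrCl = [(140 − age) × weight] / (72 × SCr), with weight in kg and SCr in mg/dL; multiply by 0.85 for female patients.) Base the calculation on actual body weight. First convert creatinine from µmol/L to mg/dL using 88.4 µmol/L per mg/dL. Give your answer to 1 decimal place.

SCr = 371 / 88.4 = 4.197 mg/dL
CrCl = (140 − 89) × 57.7 / (72 × 4.197) × 0.85 = 2942.7 / 302.18 × 0.85 ≈ 8.3 mL/min

8.3 mL/min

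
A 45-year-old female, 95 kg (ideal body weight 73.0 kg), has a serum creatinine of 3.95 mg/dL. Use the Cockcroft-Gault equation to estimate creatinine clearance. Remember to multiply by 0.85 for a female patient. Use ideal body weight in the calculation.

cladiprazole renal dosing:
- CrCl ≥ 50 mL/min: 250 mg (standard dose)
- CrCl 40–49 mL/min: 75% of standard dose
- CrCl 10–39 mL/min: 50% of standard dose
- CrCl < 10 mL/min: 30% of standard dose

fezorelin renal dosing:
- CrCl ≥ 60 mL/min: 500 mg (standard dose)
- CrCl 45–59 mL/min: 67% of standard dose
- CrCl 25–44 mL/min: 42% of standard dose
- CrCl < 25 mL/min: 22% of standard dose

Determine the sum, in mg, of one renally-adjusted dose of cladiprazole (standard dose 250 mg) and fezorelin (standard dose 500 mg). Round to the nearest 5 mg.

235 mg

CrCl = (140 − 45) × 73 / (72 × 3.95) × 0.85 = 6935.0 / 284.40 × 0.85 ≈ 20.7 mL/min
CrCl ≈ 21 mL/min.
cladiprazole: 10–39 mL/min → 50% of 250 mg = 125 mg.
fezorelin: < 25 mL/min → 22% of 500 mg = 110 mg.
Total = 125 + 110 = 235 mg.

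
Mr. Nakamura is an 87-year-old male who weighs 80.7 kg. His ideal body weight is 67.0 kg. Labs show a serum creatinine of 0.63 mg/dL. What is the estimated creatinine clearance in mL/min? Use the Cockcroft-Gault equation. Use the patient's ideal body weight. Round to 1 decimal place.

78.3 mL/min

CrCl = (140 − 87) × 67 / (72 × 0.63) = 3551.0 / 45.36 ≈ 78.3 mL/min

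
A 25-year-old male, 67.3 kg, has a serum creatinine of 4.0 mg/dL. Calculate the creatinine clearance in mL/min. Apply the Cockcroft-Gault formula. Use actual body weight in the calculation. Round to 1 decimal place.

26.9 mL/min

CrCl = (140 − 25) × 67.3 / (72 × 4) = 7739.5 / 288.00 ≈ 26.9 mL/min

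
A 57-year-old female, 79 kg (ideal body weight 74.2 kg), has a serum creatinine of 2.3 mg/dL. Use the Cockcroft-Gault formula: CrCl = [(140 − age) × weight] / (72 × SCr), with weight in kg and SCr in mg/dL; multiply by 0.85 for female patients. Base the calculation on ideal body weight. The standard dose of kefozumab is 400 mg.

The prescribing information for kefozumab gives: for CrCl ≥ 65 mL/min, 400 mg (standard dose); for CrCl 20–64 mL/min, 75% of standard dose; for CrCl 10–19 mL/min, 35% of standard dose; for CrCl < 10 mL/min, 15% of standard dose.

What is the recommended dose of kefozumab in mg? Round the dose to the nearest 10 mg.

CrCl = (140 − 57) × 74.2 / (72 × 2.3) × 0.85 = 6158.6 / 165.60 × 0.85 ≈ 31.6 mL/min
CrCl ≈ 32 mL/min → bracket 20–64 mL/min.
75% of 400 mg = 300 mg

300 mg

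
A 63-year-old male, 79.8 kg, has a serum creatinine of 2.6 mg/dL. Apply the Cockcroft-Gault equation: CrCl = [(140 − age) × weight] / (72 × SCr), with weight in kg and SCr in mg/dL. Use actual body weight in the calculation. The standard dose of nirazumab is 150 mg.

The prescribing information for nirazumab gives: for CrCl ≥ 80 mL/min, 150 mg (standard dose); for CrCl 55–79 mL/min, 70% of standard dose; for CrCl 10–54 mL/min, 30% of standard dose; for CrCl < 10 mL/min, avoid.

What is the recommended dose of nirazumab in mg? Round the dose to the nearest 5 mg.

45 mg

CrCl = (140 − 63) × 79.8 / (72 × 2.6) = 6144.6 / 187.20 ≈ 32.8 mL/min
CrCl ≈ 33 mL/min → bracket 10–54 mL/min.
30% of 150 mg = 45 mg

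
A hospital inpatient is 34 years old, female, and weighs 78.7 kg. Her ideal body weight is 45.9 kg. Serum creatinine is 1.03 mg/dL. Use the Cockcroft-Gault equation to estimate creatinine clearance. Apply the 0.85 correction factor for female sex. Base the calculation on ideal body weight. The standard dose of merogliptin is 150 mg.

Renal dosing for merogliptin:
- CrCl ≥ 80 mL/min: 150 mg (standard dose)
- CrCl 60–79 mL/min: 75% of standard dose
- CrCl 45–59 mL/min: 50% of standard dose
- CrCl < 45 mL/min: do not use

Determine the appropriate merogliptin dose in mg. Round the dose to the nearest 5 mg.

CrCl = (140 − 34) × 45.9 / (72 × 1.03) × 0.85 = 4865.4 / 74.16 × 0.85 ≈ 55.8 mL/min
CrCl ≈ 56 mL/min → bracket 45–59 mL/min.
50% of 150 mg = 75 mg

75 mg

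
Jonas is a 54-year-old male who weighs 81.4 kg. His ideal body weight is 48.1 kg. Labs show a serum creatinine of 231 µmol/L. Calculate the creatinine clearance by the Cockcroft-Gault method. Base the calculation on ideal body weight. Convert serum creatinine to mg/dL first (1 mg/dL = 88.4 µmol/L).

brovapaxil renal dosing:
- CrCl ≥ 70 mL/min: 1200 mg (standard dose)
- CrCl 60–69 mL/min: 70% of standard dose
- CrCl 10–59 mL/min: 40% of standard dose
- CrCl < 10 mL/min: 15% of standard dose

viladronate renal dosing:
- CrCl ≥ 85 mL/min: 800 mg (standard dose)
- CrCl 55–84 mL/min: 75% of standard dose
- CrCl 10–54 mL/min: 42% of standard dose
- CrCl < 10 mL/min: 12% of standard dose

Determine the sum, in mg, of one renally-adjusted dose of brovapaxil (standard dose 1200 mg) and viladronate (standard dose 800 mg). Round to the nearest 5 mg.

SCr = 231 / 88.4 = 2.613 mg/dL
CrCl = (140 − 54) × 48.1 / (72 × 2.613) = 4136.6 / 188.14 ≈ 22.0 mL/min
CrCl ≈ 22 mL/min.
brovapaxil: 10–59 mL/min → 40% of 1200 mg = 480 mg.
viladronate: 10–54 mL/min → 42% of 800 mg = 336 mg.
Total = 480 + 336 = 816 mg.

815 mg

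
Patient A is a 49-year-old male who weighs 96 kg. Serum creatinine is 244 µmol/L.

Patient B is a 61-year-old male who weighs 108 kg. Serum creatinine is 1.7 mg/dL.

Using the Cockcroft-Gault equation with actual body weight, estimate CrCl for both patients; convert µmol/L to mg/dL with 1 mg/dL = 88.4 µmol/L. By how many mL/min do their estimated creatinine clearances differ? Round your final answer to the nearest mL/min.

Patient A: SCr = 244 / 88.4 = 2.76 mg/dL
Patient A: CrCl = (140 − 49) × 96 / (72 × 2.76) = 8736.0 / 198.72 ≈ 44.0 mL/min
Patient B: CrCl = (140 − 61) × 108 / (72 × 1.7) = 8532.0 / 122.40 ≈ 69.7 mL/min
|44.0 − 69.7| = 25.7 mL/min

26 mL/min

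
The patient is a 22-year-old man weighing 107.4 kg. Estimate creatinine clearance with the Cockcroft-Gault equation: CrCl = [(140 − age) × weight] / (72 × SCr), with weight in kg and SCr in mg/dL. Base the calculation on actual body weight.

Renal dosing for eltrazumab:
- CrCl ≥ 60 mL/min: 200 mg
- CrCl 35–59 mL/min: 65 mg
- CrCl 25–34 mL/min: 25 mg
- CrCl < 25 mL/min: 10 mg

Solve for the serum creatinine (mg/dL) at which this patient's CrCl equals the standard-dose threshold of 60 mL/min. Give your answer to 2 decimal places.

Standard dose requires CrCl ≥ 60 mL/min.
Set (140 − 22) × 107.4 / (72 × SCr) = 60
SCr = (140 − 22) × 107.4 / (72 × 60) = 2.934 mg/dL

2.93 mg/dL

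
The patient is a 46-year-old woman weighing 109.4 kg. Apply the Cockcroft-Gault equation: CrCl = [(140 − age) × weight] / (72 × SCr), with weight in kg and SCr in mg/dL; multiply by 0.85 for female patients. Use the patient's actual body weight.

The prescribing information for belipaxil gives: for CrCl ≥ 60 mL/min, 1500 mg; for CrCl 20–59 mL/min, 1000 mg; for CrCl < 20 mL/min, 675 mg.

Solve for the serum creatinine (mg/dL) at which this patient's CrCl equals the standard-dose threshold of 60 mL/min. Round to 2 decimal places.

Standard dose requires CrCl ≥ 60 mL/min.
Set (140 − 46) × 109.4 × 0.85 / (72 × SCr) = 60
SCr = (140 − 46) × 109.4 × 0.85 / (72 × 60) = 2.023 mg/dL

2.02 mg/dL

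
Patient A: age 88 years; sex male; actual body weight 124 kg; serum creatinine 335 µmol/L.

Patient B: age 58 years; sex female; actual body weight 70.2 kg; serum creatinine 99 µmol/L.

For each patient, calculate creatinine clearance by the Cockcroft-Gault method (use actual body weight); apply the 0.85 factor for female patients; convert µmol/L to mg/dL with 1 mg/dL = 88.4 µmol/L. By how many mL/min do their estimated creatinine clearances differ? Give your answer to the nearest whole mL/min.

Patient A: SCr = 335 / 88.4 = 3.79 mg/dL
Patient A: CrCl = (140 − 88) × 124 / (72 × 3.79) = 6448.0 / 272.88 ≈ 23.6 mL/min
Patient B: SCr = 99 / 88.4 = 1.12 mg/dL
Patient B: CrCl = (140 − 58) × 70.2 / (72 × 1.12) × 0.85 = 5756.4 / 80.64 × 0.85 ≈ 60.7 mL/min
|23.6 − 60.7| = 37.1 mL/min

37 mL/min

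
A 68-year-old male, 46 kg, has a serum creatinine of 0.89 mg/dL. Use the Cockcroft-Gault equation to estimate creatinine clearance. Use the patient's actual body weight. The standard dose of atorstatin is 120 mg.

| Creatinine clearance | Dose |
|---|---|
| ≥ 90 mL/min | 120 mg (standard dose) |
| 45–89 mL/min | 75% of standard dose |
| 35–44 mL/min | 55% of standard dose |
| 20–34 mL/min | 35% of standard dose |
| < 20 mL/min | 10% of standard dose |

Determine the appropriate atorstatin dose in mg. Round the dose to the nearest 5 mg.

90 mg

CrCl = (140 − 68) × 46 / (72 × 0.89) = 3312.0 / 64.08 ≈ 51.7 mL/min
CrCl ≈ 52 mL/min → bracket 45–89 mL/min.
75% of 120 mg = 90 mg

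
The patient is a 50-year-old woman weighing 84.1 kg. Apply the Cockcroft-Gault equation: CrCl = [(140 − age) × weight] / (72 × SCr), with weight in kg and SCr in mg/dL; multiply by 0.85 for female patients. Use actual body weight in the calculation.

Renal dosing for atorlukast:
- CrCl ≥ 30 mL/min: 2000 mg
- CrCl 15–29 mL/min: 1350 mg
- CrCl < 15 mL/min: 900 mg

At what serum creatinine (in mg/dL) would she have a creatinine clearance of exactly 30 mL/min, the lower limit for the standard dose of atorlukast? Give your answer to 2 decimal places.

Standard dose requires CrCl ≥ 30 mL/min.
Set (140 − 50) × 84.1 × 0.85 / (72 × SCr) = 30
SCr = (140 − 50) × 84.1 × 0.85 / (72 × 30) = 2.979 mg/dL

2.98 mg/dL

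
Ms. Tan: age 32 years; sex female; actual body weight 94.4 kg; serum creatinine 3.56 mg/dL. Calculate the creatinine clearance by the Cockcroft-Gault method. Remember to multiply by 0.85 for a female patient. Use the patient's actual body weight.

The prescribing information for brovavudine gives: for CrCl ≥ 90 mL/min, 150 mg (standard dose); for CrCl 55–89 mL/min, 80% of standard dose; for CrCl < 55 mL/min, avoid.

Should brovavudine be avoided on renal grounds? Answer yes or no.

yes

CrCl = (140 − 32) × 94.4 / (72 × 3.56) × 0.85 = 10195.2 / 256.32 × 0.85 ≈ 33.8 mL/min
CrCl ≈ 34 mL/min, which is < 55 mL/min.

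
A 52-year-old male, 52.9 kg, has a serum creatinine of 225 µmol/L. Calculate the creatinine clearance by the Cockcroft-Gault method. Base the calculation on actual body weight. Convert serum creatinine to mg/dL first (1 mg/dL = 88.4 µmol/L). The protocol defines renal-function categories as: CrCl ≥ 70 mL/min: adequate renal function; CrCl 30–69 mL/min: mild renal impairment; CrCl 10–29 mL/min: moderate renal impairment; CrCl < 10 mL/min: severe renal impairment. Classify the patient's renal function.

moderate renal impairment

SCr = 225 / 88.4 = 2.545 mg/dL
CrCl = (140 − 52) × 52.9 / (72 × 2.545) = 4655.2 / 183.24 ≈ 25.4 mL/min
25 mL/min falls in the 'moderate renal impairment' range.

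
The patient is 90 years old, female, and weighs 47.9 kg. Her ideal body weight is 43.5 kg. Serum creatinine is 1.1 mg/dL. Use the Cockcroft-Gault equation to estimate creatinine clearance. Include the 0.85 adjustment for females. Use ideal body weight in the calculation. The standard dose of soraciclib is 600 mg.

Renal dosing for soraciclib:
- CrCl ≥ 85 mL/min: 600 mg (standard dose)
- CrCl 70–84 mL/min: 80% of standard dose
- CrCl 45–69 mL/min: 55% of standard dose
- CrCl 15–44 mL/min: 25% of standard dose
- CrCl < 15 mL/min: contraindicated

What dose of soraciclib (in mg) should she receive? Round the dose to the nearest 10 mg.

150 mg

CrCl = (140 − 90) × 43.5 / (72 × 1.1) × 0.85 = 2175.0 / 79.20 × 0.85 ≈ 23.3 mL/min
CrCl ≈ 23 mL/min → bracket 15–44 mL/min.
25% of 600 mg = 150 mg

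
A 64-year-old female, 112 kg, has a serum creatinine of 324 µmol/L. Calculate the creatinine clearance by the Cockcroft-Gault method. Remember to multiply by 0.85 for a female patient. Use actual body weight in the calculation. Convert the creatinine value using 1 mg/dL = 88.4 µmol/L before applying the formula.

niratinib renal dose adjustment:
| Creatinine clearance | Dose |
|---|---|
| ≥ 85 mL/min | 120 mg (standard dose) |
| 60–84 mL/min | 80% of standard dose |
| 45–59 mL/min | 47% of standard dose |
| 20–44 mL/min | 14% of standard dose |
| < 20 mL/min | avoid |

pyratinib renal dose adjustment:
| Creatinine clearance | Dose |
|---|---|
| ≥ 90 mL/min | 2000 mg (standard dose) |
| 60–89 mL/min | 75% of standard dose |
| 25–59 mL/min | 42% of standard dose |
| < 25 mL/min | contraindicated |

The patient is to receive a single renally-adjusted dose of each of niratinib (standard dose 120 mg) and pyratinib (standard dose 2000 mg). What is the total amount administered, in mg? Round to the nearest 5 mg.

SCr = 324 / 88.4 = 3.665 mg/dL
CrCl = (140 − 64) × 112 / (72 × 3.665) × 0.85 = 8512.0 / 263.88 × 0.85 ≈ 27.4 mL/min
CrCl ≈ 27 mL/min.
niratinib: 20–44 mL/min → 14% of 120 mg = 16.8 mg.
pyratinib: 25–59 mL/min → 42% of 2000 mg = 840 mg.
Total = 16.8 + 840 = 856.8 mg.

855 mg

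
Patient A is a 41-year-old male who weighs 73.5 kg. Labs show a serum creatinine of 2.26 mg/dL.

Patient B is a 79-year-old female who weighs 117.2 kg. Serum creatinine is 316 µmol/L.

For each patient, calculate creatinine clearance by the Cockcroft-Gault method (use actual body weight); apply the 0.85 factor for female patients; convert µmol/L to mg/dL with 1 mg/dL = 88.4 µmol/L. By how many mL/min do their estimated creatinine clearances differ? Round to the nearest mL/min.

Patient A: CrCl = (140 − 41) × 73.5 / (72 × 2.26) = 7276.5 / 162.72 ≈ 44.7 mL/min
Patient B: SCr = 316 / 88.4 = 3.575 mg/dL
Patient B: CrCl = (140 − 79) × 117.2 / (72 × 3.575) × 0.85 = 7149.2 / 257.40 × 0.85 ≈ 23.6 mL/min
|44.7 − 23.6| = 21.1 mL/min

21 mL/min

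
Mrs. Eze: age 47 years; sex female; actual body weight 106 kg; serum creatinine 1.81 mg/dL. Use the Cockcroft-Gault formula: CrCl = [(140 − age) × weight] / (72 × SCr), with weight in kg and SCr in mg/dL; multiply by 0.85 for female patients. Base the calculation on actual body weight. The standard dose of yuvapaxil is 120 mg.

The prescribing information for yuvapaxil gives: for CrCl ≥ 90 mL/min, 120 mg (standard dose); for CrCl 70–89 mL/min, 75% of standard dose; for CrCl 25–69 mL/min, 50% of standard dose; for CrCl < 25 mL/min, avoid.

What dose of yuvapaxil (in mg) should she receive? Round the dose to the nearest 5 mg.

CrCl = (140 − 47) × 106 / (72 × 1.81) × 0.85 = 9858.0 / 130.32 × 0.85 ≈ 64.3 mL/min
CrCl ≈ 64 mL/min → bracket 25–69 mL/min.
50% of 120 mg = 60 mg

60 mg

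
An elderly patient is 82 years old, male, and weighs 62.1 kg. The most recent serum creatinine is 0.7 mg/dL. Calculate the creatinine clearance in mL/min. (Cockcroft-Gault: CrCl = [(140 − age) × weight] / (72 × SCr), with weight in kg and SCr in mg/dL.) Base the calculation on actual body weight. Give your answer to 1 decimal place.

CrCl = (140 − 82) × 62.1 / (72 × 0.7) = 3601.8 / 50.40 ≈ 71.5 mL/min

71.5 mL/min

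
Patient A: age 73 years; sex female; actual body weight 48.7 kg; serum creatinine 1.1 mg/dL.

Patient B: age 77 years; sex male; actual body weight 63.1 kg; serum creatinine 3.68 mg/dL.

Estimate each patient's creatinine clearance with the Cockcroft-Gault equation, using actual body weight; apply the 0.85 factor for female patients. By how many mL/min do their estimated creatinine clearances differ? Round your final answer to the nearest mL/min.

20 mL/min

Patient A: CrCl = (140 − 73) × 48.7 / (72 × 1.1) × 0.85 = 3262.9 / 79.20 × 0.85 ≈ 35.0 mL/min
Patient B: CrCl = (140 − 77) × 63.1 / (72 × 3.68) = 3975.3 / 264.96 ≈ 15.0 mL/min
|35.0 − 15.0| = 20.0 mL/min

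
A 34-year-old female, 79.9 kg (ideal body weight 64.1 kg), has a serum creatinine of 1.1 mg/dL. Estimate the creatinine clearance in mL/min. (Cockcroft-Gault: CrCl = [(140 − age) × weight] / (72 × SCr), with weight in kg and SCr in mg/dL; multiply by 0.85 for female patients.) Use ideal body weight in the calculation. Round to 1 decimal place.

CrCl = (140 − 34) × 64.1 / (72 × 1.1) × 0.85 = 6794.6 / 79.20 × 0.85 ≈ 72.9 mL/min

72.9 mL/min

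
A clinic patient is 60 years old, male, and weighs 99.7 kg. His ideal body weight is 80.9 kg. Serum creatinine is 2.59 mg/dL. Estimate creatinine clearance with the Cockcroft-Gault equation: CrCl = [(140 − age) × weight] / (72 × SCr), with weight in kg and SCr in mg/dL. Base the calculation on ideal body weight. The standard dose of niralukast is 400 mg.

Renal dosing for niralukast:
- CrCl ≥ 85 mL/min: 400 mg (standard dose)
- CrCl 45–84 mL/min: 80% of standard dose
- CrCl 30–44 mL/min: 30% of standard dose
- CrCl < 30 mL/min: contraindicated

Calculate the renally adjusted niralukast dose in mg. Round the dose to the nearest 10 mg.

CrCl = (140 − 60) × 80.9 / (72 × 2.59) = 6472.0 / 186.48 ≈ 34.7 mL/min
CrCl ≈ 35 mL/min → bracket 30–44 mL/min.
30% of 400 mg = 120 mg

120 mg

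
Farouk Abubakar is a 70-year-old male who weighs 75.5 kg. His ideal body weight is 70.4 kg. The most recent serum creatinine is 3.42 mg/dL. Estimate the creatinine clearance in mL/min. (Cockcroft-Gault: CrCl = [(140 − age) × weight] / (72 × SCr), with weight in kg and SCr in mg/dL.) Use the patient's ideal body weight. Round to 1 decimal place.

CrCl = (140 − 70) × 70.4 / (72 × 3.42) = 4928.0 / 246.24 ≈ 20.0 mL/min

20.0 mL/min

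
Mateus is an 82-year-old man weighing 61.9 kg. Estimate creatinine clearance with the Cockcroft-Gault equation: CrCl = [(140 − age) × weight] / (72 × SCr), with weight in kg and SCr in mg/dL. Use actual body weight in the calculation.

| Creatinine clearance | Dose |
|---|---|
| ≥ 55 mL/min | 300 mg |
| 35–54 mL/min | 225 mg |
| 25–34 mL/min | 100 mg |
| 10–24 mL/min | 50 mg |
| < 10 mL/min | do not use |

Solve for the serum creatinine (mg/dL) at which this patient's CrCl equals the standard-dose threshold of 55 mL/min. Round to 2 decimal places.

0.91 mg/dL

Standard dose requires CrCl ≥ 55 mL/min.
Set (140 − 82) × 61.9 / (72 × SCr) = 55
SCr = (140 − 82) × 61.9 / (72 × 55) = 0.907 mg/dL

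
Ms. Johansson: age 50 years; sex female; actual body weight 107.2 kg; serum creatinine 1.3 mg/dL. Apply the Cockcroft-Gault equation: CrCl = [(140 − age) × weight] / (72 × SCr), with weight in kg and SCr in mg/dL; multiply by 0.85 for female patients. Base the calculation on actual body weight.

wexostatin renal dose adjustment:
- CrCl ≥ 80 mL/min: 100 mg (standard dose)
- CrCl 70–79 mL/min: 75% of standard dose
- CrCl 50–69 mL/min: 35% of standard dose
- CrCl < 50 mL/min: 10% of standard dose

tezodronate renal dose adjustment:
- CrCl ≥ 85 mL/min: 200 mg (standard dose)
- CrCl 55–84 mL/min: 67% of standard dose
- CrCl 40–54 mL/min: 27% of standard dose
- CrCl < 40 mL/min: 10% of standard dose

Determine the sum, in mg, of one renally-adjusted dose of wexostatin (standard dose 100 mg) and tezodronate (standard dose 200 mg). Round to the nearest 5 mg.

300 mg

CrCl = (140 − 50) × 107.2 / (72 × 1.3) × 0.85 = 9648.0 / 93.60 × 0.85 ≈ 87.6 mL/min
CrCl ≈ 88 mL/min.
wexostatin: ≥ 80 mL/min → 100% of 100 mg = 100 mg.
tezodronate: ≥ 85 mL/min → 100% of 200 mg = 200 mg.
Total = 100 + 200 = 300 mg.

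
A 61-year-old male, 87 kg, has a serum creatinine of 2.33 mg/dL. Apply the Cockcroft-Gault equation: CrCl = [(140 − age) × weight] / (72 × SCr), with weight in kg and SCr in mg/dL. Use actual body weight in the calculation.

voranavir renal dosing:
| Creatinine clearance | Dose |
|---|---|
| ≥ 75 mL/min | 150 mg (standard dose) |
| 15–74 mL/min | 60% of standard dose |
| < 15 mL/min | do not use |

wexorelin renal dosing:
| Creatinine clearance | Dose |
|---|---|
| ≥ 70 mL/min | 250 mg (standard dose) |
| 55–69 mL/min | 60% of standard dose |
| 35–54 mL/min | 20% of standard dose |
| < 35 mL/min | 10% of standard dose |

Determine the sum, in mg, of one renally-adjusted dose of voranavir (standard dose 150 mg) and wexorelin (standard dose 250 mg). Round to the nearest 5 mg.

CrCl = (140 − 61) × 87 / (72 × 2.33) = 6873.0 / 167.76 ≈ 41.0 mL/min
CrCl ≈ 41 mL/min.
voranavir: 15–74 mL/min → 60% of 150 mg = 90 mg.
wexorelin: 35–54 mL/min → 20% of 250 mg = 50 mg.
Total = 90 + 50 = 140 mg.

140 mg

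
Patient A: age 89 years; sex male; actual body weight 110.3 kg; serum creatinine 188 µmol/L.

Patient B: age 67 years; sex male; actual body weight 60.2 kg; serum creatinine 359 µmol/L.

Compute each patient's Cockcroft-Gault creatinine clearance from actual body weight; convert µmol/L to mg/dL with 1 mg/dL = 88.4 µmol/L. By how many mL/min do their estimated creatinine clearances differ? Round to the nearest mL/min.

22 mL/min

Patient A: SCr = 188 / 88.4 = 2.127 mg/dL
Patient A: CrCl = (140 − 89) × 110.3 / (72 × 2.127) = 5625.3 / 153.14 ≈ 36.7 mL/min
Patient B: SCr = 359 / 88.4 = 4.061 mg/dL
Patient B: CrCl = (140 − 67) × 60.2 / (72 × 4.061) = 4394.6 / 292.39 ≈ 15.0 mL/min
|36.7 − 15.0| = 21.7 mL/min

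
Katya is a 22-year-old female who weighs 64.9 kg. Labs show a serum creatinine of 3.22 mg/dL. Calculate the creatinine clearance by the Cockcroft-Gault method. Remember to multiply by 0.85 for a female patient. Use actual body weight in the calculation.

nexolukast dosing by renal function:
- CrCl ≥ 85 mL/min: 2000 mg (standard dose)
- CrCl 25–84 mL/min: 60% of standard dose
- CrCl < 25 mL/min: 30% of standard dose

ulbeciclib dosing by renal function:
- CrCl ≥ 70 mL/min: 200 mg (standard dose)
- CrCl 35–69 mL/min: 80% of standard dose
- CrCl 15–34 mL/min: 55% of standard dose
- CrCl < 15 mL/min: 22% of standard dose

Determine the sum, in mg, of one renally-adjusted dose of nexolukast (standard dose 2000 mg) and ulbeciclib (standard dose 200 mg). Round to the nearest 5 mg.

1310 mg

CrCl = (140 − 22) × 64.9 / (72 × 3.22) × 0.85 = 7658.2 / 231.84 × 0.85 ≈ 28.1 mL/min
CrCl ≈ 28 mL/min.
nexolukast: 25–84 mL/min → 60% of 2000 mg = 1200 mg.
ulbeciclib: 15–34 mL/min → 55% of 200 mg = 110 mg.
Total = 1200 + 110 = 1310 mg.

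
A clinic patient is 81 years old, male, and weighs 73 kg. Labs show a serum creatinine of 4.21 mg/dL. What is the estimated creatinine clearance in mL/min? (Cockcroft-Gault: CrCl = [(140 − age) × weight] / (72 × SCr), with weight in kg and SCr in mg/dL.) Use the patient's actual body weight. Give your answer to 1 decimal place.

CrCl = (140 − 81) × 73 / (72 × 4.21) = 4307.0 / 303.12 ≈ 14.2 mL/min

14.2 mL/min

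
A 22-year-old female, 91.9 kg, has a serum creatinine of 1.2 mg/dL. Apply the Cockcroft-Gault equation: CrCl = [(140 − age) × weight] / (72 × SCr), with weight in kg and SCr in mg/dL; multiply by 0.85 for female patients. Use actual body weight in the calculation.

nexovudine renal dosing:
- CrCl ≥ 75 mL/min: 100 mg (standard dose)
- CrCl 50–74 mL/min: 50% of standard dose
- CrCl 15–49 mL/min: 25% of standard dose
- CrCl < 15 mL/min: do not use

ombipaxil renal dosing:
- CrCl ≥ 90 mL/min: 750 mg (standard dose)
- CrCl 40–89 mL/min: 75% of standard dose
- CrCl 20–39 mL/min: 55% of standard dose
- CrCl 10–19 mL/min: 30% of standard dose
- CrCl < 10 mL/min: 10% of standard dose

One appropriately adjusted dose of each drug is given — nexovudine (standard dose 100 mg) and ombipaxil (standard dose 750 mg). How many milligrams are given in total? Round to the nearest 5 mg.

CrCl = (140 − 22) × 91.9 / (72 × 1.2) × 0.85 = 10844.2 / 86.40 × 0.85 ≈ 106.7 mL/min
CrCl ≈ 107 mL/min.
nexovudine: ≥ 75 mL/min → 100% of 100 mg = 100 mg.
ombipaxil: ≥ 90 mL/min → 100% of 750 mg = 750 mg.
Total = 100 + 750 = 850 mg.

850 mg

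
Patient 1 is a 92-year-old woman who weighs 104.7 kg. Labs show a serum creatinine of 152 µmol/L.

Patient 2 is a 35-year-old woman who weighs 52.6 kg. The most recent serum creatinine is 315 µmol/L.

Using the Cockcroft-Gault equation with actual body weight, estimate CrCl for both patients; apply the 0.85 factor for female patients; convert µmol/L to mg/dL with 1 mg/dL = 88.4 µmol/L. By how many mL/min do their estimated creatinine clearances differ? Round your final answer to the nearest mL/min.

Patient 1: SCr = 152 / 88.4 = 1.719 mg/dL
Patient 1: CrCl = (140 − 92) × 104.7 / (72 × 1.719) × 0.85 = 5025.6 / 123.77 × 0.85 ≈ 34.5 mL/min
Patient 2: SCr = 315 / 88.4 = 3.563 mg/dL
Patient 2: CrCl = (140 − 35) × 52.6 / (72 × 3.563) × 0.85 = 5523.0 / 256.54 × 0.85 ≈ 18.3 mL/min
|34.5 − 18.3| = 16.2 mL/min

16 mL/min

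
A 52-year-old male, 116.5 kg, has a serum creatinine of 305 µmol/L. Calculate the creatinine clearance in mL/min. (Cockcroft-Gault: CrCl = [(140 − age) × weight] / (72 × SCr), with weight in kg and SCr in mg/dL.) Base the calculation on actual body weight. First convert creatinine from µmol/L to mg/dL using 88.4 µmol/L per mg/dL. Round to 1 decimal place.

41.3 mL/min

SCr = 305 / 88.4 = 3.45 mg/dL
CrCl = (140 − 52) × 116.5 / (72 × 3.45) = 10252.0 / 248.40 ≈ 41.3 mL/min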